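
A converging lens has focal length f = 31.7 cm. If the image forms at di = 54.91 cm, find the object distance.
1/do = 1/f − 1/di → do = 75 cm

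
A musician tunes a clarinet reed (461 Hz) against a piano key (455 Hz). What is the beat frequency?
6 Hz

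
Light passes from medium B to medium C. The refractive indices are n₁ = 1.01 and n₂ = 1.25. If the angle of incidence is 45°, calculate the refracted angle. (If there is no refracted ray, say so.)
sin θ₂ = (n₁/n₂)·sin θ₁ = 0.5713 → θ₂ = 34.84°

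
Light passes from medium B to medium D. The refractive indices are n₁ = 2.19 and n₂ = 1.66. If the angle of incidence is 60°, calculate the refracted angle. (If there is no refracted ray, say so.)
sin θ₂ = (n₁/n₂)·sin θ₁ = 1.143 > 1, so there is no refracted ray — the light undergoes total internal reflection.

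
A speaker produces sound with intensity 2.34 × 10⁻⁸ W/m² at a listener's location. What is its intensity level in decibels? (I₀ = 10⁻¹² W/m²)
β = 10·log₁₀(I/I₀) = 43.69 dB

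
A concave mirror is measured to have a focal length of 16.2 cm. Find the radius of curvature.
R = 2|f| = 32.4 cm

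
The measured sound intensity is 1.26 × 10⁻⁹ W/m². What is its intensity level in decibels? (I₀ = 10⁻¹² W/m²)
β = 10·log₁₀(I/I₀) = 31 dB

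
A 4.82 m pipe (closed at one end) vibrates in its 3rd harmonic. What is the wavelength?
λₙ = 4L/n = 6.427 m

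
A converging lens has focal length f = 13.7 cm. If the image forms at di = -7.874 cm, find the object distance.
1/do = 1/f − 1/di → do = 5 cm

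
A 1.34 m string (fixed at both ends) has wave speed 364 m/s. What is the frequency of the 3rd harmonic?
fₙ = nv/(2L) = 407.5 Hz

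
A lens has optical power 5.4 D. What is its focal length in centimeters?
f = 1/P = 18.52 cm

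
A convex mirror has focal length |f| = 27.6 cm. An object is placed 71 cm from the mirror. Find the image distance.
f = −27.6 cm (convex); 1/di = 1/f − 1/do → di = -19.87 cm (virtual image, behind mirror)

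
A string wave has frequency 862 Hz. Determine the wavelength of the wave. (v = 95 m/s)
λ = v/f = 0.1102 m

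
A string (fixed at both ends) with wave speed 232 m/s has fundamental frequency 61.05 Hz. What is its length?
L = v/(2f₁) = 1.9 m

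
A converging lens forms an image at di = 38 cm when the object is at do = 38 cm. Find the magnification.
M = −di/do = -1 (inverted image)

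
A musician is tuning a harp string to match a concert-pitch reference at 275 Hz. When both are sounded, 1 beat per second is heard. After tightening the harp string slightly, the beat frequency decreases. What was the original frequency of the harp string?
274 Hz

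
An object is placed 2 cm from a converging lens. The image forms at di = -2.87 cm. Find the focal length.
1/f = 1/do + 1/di → f = 6.598 cm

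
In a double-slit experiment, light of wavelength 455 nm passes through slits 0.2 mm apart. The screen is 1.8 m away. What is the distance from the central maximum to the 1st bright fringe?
y = mλL/d = 4.095 mm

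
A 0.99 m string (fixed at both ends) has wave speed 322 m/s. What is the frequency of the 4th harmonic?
fₙ = nv/(2L) = 650.5 Hz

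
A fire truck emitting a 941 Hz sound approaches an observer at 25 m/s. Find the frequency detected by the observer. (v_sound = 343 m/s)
f_obs = f·v/(v − v_s) = 1015 Hz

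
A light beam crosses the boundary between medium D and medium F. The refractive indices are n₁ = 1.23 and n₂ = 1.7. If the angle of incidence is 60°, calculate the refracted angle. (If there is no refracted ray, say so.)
sin θ₂ = (n₁/n₂)·sin θ₁ = 0.6266 → θ₂ = 38.8°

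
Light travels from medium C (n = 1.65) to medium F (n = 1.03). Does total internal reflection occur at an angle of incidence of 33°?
θc = arcsin(n₂/n₁) = 38.63°; 33° < θc, so no — the ray refracts.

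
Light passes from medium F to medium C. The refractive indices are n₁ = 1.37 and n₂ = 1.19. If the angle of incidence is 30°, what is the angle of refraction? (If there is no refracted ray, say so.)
sin θ₂ = (n₁/n₂)·sin θ₁ = 0.5756 → θ₂ = 35.14°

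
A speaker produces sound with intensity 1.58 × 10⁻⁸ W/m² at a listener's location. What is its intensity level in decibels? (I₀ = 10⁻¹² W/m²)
β = 10·log₁₀(I/I₀) = 41.99 dB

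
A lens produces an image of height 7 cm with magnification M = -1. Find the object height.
ho = |hi|/|M| = 7 cm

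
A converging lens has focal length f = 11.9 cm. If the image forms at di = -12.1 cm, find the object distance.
1/do = 1/f − 1/di → do = 6 cm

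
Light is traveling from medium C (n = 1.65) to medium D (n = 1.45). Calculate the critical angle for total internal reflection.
θc = arcsin(n₂/n₁) = 61.5°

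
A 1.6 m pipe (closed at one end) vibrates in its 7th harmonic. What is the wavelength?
λₙ = 4L/n = 0.9143 m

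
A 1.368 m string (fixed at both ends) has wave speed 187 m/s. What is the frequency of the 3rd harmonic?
fₙ = nv/(2L) = 205 Hz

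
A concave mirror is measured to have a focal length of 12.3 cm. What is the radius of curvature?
R = 2|f| = 24.6 cm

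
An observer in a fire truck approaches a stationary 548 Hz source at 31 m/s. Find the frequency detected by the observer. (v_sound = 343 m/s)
f_obs = f·(v + v_o)/v = 597.5 Hz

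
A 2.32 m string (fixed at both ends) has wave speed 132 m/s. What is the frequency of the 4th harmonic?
fₙ = nv/(2L) = 113.8 Hz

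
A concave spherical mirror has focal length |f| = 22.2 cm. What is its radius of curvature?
R = 2|f| = 44.4 cm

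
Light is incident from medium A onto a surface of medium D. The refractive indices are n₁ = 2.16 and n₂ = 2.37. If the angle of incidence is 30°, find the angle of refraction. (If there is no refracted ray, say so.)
sin θ₂ = (n₁/n₂)·sin θ₁ = 0.4557 → θ₂ = 27.11°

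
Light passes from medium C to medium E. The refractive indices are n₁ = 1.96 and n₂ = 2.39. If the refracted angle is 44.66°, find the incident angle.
sin θ₁ = (n₂/n₁)·sin θ₂ → θ₁ = 58.99°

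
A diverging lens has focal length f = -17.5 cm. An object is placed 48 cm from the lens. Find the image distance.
1/di = 1/f − 1/do → di = -12.82 cm (virtual image)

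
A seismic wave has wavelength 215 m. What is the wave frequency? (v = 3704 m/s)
f = v/λ = 17.23 Hz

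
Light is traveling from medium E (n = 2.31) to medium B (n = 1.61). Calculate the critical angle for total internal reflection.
θc = arcsin(n₂/n₁) = 44.18°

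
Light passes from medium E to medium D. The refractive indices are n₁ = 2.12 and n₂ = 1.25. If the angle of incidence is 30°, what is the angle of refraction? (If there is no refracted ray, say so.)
sin θ₂ = (n₁/n₂)·sin θ₁ = 0.848 → θ₂ = 57.99°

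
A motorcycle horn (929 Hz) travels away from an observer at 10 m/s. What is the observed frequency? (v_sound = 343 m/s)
f_obs = f·v/(v + v_s) = 902.7 Hz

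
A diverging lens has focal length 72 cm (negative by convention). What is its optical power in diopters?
P = 1/f = -1.389 D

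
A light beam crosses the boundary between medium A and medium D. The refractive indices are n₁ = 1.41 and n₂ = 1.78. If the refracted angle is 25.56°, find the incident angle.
sin θ₁ = (n₂/n₁)·sin θ₂ → θ₁ = 33°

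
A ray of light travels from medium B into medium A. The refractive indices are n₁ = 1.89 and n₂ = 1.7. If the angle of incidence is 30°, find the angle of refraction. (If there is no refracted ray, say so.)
sin θ₂ = (n₁/n₂)·sin θ₁ = 0.5559 → θ₂ = 33.77°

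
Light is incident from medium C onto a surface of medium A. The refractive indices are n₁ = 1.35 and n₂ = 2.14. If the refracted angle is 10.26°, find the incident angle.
sin θ₁ = (n₂/n₁)·sin θ₂ → θ₁ = 16.4°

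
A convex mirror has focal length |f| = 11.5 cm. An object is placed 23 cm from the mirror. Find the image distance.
f = −11.5 cm (convex); 1/di = 1/f − 1/do → di = -7.667 cm (virtual image, behind mirror)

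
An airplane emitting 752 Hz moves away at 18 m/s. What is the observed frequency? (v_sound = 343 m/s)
f_obs = f·v/(v + v_s) = 714.5 Hz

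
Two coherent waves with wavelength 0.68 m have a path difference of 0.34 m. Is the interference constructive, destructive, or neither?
destructive — path difference = 0.5λ, an odd multiple of λ/2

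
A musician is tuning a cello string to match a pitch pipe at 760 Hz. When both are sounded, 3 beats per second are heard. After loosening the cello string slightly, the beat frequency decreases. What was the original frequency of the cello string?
763 Hz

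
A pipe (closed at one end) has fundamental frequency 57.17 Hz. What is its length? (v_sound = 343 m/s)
L = v/(4f₁) = 1.5 m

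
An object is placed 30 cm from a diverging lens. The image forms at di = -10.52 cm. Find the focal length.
1/f = 1/do + 1/di → f = -16.2 cm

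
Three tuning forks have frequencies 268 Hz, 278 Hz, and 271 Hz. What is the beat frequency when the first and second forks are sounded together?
10 Hz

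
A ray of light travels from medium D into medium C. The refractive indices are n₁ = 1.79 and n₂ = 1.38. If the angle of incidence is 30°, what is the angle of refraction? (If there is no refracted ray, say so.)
sin θ₂ = (n₁/n₂)·sin θ₁ = 0.6486 → θ₂ = 40.43°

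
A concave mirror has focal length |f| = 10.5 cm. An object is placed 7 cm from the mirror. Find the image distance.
f = +10.5 cm (concave); 1/di = 1/f − 1/do → di = -21 cm (virtual image, behind mirror)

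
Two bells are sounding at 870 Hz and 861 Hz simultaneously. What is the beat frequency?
9 Hz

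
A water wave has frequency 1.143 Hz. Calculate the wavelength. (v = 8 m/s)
λ = v/f = 6.999 m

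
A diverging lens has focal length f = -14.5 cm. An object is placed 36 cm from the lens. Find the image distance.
1/di = 1/f − 1/do → di = -10.34 cm (virtual image)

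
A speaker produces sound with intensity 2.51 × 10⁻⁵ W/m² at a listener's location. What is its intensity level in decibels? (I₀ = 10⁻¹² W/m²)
β = 10·log₁₀(I/I₀) = 74 dB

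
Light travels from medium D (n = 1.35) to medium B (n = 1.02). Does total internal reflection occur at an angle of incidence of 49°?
θc = arcsin(n₂/n₁) = 49.07°; 49° < θc, so no — the ray refracts.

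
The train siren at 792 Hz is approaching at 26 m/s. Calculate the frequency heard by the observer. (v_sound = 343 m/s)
f_obs = f·v/(v − v_s) = 857 Hz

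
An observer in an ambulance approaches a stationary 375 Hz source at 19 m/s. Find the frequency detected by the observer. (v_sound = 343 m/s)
f_obs = f·(v + v_o)/v = 395.8 Hz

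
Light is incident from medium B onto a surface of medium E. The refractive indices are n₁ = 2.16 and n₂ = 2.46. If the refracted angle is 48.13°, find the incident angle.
sin θ₁ = (n₂/n₁)·sin θ₂ → θ₁ = 58°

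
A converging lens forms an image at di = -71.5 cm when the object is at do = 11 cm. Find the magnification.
M = −di/do = 6.5 (upright image)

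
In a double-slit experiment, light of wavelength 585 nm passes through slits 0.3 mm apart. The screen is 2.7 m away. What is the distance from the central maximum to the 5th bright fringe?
y = mλL/d = 26.32 mm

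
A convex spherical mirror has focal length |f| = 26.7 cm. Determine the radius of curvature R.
R = 2|f| = 53.4 cm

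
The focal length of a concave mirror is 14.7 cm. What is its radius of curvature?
R = 2|f| = 29.4 cm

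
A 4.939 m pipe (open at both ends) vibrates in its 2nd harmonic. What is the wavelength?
λₙ = 2L/n = 4.939 m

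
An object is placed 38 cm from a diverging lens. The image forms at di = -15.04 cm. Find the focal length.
1/f = 1/do + 1/di → f = -24.89 cm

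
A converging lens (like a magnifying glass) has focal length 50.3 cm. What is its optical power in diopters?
P = 1/f = 1.988 D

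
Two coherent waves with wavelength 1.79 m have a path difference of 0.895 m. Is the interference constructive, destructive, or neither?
destructive — path difference = 0.5λ, an odd multiple of λ/2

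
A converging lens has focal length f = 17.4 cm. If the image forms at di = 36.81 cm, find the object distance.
1/do = 1/f − 1/di → do = 33 cm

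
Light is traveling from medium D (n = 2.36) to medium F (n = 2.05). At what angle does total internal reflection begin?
θc = arcsin(n₂/n₁) = 60.3°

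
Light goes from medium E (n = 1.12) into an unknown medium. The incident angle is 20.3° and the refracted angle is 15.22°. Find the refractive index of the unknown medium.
n₂ = n₁·sin θ₁ / sin θ₂ = 1.48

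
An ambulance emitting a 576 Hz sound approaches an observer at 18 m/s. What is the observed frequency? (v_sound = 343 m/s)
f_obs = f·v/(v − v_s) = 607.9 Hz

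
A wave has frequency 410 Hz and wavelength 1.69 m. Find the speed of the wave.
v = fλ = 692.9 m/s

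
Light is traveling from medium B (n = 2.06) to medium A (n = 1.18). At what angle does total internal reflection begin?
θc = arcsin(n₂/n₁) = 34.95°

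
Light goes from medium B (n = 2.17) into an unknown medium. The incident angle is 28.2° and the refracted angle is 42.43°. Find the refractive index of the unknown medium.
n₂ = n₁·sin θ₁ / sin θ₂ = 1.52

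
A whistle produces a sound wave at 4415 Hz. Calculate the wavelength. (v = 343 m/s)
λ = v/f = 0.07769 m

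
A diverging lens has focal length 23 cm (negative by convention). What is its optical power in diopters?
P = 1/f = -4.348 D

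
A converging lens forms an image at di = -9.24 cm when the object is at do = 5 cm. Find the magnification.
M = −di/do = 1.848 (upright image)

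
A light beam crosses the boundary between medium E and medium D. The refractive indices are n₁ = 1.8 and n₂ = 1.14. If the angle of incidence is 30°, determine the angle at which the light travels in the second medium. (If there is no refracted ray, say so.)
sin θ₂ = (n₁/n₂)·sin θ₁ = 0.7895 → θ₂ = 52.14°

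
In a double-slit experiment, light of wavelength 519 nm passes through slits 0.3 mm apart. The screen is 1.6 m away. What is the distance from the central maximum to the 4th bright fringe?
y = mλL/d = 11.07 mm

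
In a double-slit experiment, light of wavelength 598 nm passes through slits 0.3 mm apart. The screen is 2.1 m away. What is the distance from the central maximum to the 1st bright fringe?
y = mλL/d = 4.186 mm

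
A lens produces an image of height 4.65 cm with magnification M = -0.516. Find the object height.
ho = |hi|/|M| = 9.012 cm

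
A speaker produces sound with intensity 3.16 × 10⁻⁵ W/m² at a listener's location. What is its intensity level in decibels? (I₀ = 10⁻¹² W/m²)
β = 10·log₁₀(I/I₀) = 75 dB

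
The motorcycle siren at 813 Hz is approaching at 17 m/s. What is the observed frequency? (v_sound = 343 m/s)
f_obs = f·v/(v − v_s) = 855.4 Hz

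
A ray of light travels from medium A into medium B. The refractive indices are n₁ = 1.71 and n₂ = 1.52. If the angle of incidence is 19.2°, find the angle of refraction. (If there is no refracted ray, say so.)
sin θ₂ = (n₁/n₂)·sin θ₁ = 0.37 → θ₂ = 21.71°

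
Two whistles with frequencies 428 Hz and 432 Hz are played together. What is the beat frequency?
4 Hz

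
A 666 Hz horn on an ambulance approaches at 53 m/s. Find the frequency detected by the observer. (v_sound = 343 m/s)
f_obs = f·v/(v − v_s) = 787.7 Hz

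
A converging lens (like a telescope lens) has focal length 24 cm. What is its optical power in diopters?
P = 1/f = 4.167 D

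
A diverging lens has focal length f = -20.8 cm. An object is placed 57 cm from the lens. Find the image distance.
1/di = 1/f − 1/do → di = -15.24 cm (virtual image)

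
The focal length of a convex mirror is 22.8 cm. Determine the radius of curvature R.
R = 2|f| = 45.6 cm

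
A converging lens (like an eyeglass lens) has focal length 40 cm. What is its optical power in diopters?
P = 1/f = 2.5 D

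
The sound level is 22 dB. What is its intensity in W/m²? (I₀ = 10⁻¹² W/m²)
I = I₀·10^(β/10) = 1.58 × 10⁻¹⁰ W/m²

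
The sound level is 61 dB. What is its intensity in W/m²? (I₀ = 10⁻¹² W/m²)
I = I₀·10^(β/10) = 1.26 × 10⁻⁶ W/m²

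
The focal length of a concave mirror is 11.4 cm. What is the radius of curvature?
R = 2|f| = 22.8 cm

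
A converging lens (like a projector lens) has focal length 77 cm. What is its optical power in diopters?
P = 1/f = 1.299 D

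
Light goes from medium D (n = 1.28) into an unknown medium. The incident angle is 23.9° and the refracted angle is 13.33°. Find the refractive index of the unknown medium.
n₂ = n₁·sin θ₁ / sin θ₂ = 2.249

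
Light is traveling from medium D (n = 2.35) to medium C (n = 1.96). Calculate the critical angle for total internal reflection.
θc = arcsin(n₂/n₁) = 56.52°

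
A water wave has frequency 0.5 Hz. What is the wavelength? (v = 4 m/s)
λ = v/f = 8 m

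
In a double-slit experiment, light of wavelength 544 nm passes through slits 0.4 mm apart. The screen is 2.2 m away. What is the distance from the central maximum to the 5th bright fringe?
y = mλL/d = 14.96 mm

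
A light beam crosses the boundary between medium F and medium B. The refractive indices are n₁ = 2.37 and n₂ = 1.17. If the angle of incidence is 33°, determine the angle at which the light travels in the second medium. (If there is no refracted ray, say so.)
sin θ₂ = (n₁/n₂)·sin θ₁ = 1.103 > 1, so there is no refracted ray — the light undergoes total internal reflection.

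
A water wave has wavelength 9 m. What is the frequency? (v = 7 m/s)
f = v/λ = 0.7778 Hz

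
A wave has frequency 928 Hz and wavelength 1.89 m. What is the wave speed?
v = fλ = 1754 m/s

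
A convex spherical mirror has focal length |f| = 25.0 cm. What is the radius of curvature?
R = 2|f| = 50 cm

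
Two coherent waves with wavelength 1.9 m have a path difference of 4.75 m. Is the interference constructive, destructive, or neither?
destructive — path difference = 2.5λ, an odd multiple of λ/2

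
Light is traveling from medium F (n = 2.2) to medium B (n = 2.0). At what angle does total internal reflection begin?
θc = arcsin(n₂/n₁) = 65.38°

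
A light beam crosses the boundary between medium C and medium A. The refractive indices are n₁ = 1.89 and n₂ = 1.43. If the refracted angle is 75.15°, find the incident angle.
sin θ₁ = (n₂/n₁)·sin θ₂ → θ₁ = 47°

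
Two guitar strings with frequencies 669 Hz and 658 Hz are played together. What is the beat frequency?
11 Hz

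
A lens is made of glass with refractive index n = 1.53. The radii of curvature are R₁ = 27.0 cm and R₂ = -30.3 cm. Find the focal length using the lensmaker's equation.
1/f = (n − 1)(1/R₁ − 1/R₂) → f = 26.94 cm (converging lens)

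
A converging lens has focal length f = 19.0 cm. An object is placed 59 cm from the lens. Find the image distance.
1/di = 1/f − 1/do → di = 28.02 cm (real image)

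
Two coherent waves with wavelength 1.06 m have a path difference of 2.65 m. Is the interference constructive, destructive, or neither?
destructive — path difference = 2.5λ, an odd multiple of λ/2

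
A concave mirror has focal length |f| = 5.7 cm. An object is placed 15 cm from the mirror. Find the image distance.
f = +5.7 cm (concave); 1/di = 1/f − 1/do → di = 9.194 cm (real image, in front of mirror)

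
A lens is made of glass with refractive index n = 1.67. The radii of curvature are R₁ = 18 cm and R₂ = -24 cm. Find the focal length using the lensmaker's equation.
1/f = (n − 1)(1/R₁ − 1/R₂) → f = 15.35 cm (converging lens)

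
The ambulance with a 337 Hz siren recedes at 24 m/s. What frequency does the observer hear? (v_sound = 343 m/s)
f_obs = f·v/(v + v_s) = 315 Hz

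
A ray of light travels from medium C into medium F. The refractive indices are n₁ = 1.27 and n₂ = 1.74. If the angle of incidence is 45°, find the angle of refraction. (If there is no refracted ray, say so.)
sin θ₂ = (n₁/n₂)·sin θ₁ = 0.5161 → θ₂ = 31.07°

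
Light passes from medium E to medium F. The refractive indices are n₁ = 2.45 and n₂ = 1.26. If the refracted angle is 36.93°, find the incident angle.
sin θ₁ = (n₂/n₁)·sin θ₂ → θ₁ = 18°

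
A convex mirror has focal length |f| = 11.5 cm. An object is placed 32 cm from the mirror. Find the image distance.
f = −11.5 cm (convex); 1/di = 1/f − 1/do → di = -8.46 cm (virtual image, behind mirror)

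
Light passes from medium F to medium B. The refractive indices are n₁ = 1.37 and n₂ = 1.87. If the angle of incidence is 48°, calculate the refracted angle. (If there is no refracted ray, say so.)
sin θ₂ = (n₁/n₂)·sin θ₁ = 0.5444 → θ₂ = 32.99°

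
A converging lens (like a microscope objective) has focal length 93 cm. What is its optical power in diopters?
P = 1/f = 1.075 D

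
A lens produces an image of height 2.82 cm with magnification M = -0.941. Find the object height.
ho = |hi|/|M| = 2.997 cm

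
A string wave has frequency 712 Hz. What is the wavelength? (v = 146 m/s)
λ = v/f = 0.2051 m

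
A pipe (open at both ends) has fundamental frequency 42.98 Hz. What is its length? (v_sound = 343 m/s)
L = v/(2f₁) = 3.99 m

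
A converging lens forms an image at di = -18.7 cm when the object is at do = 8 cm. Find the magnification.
M = −di/do = 2.337 (upright image)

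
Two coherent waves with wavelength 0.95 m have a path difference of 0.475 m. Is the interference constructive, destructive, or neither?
destructive — path difference = 0.5λ, an odd multiple of λ/2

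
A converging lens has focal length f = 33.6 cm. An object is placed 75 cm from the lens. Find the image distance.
1/di = 1/f − 1/do → di = 60.87 cm (real image)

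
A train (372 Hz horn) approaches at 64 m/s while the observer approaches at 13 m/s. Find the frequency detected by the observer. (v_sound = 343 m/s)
f_obs = f·(v + v_o)/(v − v_s) = 474.7 Hz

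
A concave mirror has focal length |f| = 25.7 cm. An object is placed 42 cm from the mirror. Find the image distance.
f = +25.7 cm (concave); 1/di = 1/f − 1/do → di = 66.22 cm (real image, in front of mirror)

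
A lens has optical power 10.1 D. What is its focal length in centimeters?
f = 1/P = 9.901 cm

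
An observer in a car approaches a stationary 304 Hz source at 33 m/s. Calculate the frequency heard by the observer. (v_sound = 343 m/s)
f_obs = f·(v + v_o)/v = 333.2 Hz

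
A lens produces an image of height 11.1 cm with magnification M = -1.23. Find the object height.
ho = |hi|/|M| = 9.024 cm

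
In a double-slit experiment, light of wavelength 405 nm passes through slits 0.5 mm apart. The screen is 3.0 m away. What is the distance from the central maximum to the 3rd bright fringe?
y = mλL/d = 7.29 mm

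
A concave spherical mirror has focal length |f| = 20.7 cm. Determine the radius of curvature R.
R = 2|f| = 41.4 cm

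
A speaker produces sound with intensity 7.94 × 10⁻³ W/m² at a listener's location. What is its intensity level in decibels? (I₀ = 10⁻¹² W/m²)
β = 10·log₁₀(I/I₀) = 99 dB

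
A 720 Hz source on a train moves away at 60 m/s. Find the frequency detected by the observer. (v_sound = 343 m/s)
f_obs = f·v/(v + v_s) = 612.8 Hz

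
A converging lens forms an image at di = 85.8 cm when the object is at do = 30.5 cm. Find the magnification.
M = −di/do = -2.813 (inverted image)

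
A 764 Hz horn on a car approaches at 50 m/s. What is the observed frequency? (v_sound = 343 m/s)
f_obs = f·v/(v − v_s) = 894.4 Hz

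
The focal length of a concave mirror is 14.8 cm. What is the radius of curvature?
R = 2|f| = 29.6 cm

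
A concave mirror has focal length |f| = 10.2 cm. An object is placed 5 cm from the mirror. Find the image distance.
f = +10.2 cm (concave); 1/di = 1/f − 1/do → di = -9.808 cm (virtual image, behind mirror)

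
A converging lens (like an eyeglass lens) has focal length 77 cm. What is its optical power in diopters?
P = 1/f = 1.299 D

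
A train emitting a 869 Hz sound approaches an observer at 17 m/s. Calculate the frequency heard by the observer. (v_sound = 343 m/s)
f_obs = f·v/(v − v_s) = 914.3 Hz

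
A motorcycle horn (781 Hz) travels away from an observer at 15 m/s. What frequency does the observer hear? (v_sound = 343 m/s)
f_obs = f·v/(v + v_s) = 748.3 Hz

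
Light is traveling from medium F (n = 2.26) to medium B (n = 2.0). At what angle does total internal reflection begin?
θc = arcsin(n₂/n₁) = 62.25°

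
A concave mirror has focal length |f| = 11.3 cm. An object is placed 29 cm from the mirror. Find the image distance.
f = +11.3 cm (concave); 1/di = 1/f − 1/do → di = 18.51 cm (real image, in front of mirror)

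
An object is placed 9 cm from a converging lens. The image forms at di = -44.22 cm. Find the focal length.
1/f = 1/do + 1/di → f = 11.3 cm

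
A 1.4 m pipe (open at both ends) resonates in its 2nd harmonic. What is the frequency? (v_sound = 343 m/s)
fₙ = nv/(2L) = 245 Hz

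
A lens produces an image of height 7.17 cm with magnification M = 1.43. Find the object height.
ho = |hi|/|M| = 5.014 cm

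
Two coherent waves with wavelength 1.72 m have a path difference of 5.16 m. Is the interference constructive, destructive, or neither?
constructive — path difference = 3λ, a whole number of wavelengths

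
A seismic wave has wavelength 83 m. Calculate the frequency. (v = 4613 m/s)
f = v/λ = 55.58 Hz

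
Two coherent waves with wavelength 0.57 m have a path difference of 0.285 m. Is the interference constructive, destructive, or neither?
destructive — path difference = 0.5λ, an odd multiple of λ/2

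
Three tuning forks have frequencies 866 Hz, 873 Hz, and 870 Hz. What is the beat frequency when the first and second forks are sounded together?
7 Hz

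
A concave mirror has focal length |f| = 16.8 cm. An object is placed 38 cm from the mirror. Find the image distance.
f = +16.8 cm (concave); 1/di = 1/f − 1/do → di = 30.11 cm (real image, in front of mirror)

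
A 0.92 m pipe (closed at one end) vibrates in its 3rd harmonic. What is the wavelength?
λₙ = 4L/n = 1.227 m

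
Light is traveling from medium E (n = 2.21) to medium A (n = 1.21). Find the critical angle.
θc = arcsin(n₂/n₁) = 33.2°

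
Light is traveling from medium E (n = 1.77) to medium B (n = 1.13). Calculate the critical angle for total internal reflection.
θc = arcsin(n₂/n₁) = 39.67°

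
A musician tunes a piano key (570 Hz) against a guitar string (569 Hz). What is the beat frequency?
1 Hz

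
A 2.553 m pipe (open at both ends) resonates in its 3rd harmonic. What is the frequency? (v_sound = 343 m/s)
fₙ = nv/(2L) = 201.5 Hz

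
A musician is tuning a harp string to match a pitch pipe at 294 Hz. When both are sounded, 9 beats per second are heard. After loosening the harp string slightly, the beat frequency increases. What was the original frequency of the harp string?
285 Hz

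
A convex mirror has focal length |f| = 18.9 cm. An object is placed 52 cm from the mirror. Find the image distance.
f = −18.9 cm (convex); 1/di = 1/f − 1/do → di = -13.86 cm (virtual image, behind mirror)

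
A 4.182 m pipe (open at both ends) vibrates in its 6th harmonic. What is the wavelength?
λₙ = 2L/n = 1.394 m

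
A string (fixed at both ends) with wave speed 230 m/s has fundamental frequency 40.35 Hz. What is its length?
L = v/(2f₁) = 2.85 m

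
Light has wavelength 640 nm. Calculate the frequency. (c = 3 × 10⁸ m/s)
f = c/λ = 4.688 × 10¹⁴ Hz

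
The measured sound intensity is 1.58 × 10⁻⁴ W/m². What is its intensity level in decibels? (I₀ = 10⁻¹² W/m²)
β = 10·log₁₀(I/I₀) = 81.99 dB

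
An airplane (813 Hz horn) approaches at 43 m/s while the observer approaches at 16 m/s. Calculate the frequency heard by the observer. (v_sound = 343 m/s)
f_obs = f·(v + v_o)/(v − v_s) = 972.9 Hz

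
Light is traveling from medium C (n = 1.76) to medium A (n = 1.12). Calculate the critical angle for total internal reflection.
θc = arcsin(n₂/n₁) = 39.52°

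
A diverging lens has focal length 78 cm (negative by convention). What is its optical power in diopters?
P = 1/f = -1.282 D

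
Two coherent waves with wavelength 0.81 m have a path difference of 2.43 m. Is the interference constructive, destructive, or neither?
constructive — path difference = 3λ, a whole number of wavelengths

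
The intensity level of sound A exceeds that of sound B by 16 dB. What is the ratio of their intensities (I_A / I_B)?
I_A/I_B = 10^(Δβ/10) = 39.81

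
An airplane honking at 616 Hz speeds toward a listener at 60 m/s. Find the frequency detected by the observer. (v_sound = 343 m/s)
f_obs = f·v/(v − v_s) = 746.6 Hz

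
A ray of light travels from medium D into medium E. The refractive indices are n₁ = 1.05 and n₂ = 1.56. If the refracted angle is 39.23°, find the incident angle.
sin θ₁ = (n₂/n₁)·sin θ₂ → θ₁ = 69.99°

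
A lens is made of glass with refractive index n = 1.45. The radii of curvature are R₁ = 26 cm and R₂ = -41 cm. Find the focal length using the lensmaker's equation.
1/f = (n − 1)(1/R₁ − 1/R₂) → f = 35.36 cm (converging lens)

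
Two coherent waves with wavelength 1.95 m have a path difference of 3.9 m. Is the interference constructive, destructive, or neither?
constructive — path difference = 2λ, a whole number of wavelengths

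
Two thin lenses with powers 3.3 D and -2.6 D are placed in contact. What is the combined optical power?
P_total = P₁ + P₂ = 0.7 D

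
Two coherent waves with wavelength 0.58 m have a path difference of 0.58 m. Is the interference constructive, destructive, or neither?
constructive — path difference = 1λ, a whole number of wavelengths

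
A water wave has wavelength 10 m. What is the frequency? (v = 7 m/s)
f = v/λ = 0.7 Hz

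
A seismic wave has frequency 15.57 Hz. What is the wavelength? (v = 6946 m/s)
λ = v/f = 446.1 m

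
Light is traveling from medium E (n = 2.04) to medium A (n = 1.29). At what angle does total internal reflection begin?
θc = arcsin(n₂/n₁) = 39.22°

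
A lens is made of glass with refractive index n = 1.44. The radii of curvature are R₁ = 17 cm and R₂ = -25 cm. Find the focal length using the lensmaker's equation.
1/f = (n − 1)(1/R₁ − 1/R₂) → f = 23 cm (converging lens)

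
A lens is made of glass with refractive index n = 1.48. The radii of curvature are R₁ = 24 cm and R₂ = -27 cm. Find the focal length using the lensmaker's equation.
1/f = (n − 1)(1/R₁ − 1/R₂) → f = 26.47 cm (converging lens)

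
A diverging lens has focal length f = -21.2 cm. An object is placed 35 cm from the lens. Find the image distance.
1/di = 1/f − 1/do → di = -13.2 cm (virtual image)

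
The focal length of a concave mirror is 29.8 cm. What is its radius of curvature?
R = 2|f| = 59.6 cm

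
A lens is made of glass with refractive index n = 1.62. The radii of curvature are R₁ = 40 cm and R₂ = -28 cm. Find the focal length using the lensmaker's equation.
1/f = (n − 1)(1/R₁ − 1/R₂) → f = 26.57 cm (converging lens)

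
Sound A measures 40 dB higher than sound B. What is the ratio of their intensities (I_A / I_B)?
I_A/I_B = 10^(Δβ/10) = 10000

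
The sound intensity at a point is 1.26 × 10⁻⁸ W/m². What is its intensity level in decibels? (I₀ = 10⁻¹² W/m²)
β = 10·log₁₀(I/I₀) = 41 dB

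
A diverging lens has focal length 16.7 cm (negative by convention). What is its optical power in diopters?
P = 1/f = -5.988 D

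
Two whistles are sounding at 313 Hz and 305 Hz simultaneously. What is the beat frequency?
8 Hz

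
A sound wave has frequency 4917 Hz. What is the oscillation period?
T = 1/f = 2.034 × 10⁻⁴ s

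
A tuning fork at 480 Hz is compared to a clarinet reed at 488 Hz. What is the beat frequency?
8 Hz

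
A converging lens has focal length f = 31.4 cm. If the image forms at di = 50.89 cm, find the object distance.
1/do = 1/f − 1/di → do = 81.99 cm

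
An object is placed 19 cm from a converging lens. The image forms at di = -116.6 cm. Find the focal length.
1/f = 1/do + 1/di → f = 22.7 cm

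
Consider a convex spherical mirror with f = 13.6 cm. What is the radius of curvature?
R = 2|f| = 27.2 cm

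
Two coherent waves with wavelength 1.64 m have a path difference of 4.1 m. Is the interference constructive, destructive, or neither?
destructive — path difference = 2.5λ, an odd multiple of λ/2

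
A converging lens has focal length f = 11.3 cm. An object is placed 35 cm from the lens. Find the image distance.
1/di = 1/f − 1/do → di = 16.69 cm (real image)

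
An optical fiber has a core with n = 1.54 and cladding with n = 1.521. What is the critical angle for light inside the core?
θc = arcsin(n_cladding/n_core) = 80.99°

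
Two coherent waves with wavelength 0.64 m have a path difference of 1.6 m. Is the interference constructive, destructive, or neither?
destructive — path difference = 2.5λ, an odd multiple of λ/2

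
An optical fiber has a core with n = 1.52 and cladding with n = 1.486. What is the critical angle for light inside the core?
θc = arcsin(n_cladding/n_core) = 77.86°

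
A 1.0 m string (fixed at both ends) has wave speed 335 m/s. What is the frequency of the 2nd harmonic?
fₙ = nv/(2L) = 335 Hz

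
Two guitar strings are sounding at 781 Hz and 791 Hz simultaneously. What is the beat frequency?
10 Hz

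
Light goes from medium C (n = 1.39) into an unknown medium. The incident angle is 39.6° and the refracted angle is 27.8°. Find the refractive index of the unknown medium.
n₂ = n₁·sin θ₁ / sin θ₂ = 1.9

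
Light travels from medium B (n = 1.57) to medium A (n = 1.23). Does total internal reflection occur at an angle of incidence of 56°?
θc = arcsin(n₂/n₁) = 51.58°; 56° > θc, so yes — total internal reflection.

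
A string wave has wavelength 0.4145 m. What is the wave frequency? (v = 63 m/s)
f = v/λ = 152 Hz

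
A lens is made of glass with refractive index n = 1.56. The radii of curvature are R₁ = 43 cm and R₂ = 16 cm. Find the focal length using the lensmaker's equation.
1/f = (n − 1)(1/R₁ − 1/R₂) → f = -45.5 cm (diverging lens)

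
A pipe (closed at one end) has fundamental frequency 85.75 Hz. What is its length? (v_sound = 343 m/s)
L = v/(4f₁) = 1 m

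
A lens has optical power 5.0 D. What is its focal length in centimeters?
f = 1/P = 20 cm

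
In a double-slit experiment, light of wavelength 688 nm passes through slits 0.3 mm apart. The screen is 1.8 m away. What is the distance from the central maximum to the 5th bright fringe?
y = mλL/d = 20.64 mm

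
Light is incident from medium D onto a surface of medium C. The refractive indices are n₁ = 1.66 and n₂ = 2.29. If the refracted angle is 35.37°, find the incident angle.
sin θ₁ = (n₂/n₁)·sin θ₂ → θ₁ = 52.99°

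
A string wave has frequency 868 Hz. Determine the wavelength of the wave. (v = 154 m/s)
λ = v/f = 0.1774 m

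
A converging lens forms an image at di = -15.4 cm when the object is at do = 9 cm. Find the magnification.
M = −di/do = 1.711 (upright image)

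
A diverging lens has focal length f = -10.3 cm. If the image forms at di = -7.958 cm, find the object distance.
1/do = 1/f − 1/di → do = 35 cm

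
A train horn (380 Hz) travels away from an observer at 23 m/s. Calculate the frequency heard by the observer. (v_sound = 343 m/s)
f_obs = f·v/(v + v_s) = 356.1 Hz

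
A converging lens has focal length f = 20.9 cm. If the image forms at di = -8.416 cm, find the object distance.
1/do = 1/f − 1/di → do = 6 cm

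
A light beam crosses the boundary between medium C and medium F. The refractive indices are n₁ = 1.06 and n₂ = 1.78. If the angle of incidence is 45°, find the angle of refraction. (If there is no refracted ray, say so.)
sin θ₂ = (n₁/n₂)·sin θ₁ = 0.4211 → θ₂ = 24.9°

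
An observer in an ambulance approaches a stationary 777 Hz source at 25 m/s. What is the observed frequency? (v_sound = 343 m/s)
f_obs = f·(v + v_o)/v = 833.6 Hz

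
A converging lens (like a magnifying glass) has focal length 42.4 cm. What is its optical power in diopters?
P = 1/f = 2.358 D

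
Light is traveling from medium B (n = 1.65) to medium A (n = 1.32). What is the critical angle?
θc = arcsin(n₂/n₁) = 53.13°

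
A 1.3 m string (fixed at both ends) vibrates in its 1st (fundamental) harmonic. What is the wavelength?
λₙ = 2L/n = 2.6 m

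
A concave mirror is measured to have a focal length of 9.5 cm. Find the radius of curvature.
R = 2|f| = 19 cm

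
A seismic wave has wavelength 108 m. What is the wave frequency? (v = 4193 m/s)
f = v/λ = 38.82 Hz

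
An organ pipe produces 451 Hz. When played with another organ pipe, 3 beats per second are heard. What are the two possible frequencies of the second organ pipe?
f₂ = 451 ± 3 Hz → 454 Hz or 448 Hz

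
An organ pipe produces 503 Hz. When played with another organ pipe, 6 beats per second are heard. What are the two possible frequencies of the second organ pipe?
f₂ = 503 ± 6 Hz → 509 Hz or 497 Hz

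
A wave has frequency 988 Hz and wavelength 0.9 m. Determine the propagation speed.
v = fλ = 889.2 m/s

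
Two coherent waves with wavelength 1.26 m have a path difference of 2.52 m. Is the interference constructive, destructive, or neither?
constructive — path difference = 2λ, a whole number of wavelengths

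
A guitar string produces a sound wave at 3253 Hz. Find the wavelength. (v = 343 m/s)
λ = v/f = 0.1054 m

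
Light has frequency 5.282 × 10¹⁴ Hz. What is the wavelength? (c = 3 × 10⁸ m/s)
λ = c/f = 568 nm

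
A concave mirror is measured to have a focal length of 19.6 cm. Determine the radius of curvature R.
R = 2|f| = 39.2 cm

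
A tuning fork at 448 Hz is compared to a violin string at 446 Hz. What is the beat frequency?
2 Hz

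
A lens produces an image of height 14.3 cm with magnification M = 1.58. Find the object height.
ho = |hi|/|M| = 9.051 cm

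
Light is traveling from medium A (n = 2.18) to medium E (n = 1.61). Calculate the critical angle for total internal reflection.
θc = arcsin(n₂/n₁) = 47.61°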